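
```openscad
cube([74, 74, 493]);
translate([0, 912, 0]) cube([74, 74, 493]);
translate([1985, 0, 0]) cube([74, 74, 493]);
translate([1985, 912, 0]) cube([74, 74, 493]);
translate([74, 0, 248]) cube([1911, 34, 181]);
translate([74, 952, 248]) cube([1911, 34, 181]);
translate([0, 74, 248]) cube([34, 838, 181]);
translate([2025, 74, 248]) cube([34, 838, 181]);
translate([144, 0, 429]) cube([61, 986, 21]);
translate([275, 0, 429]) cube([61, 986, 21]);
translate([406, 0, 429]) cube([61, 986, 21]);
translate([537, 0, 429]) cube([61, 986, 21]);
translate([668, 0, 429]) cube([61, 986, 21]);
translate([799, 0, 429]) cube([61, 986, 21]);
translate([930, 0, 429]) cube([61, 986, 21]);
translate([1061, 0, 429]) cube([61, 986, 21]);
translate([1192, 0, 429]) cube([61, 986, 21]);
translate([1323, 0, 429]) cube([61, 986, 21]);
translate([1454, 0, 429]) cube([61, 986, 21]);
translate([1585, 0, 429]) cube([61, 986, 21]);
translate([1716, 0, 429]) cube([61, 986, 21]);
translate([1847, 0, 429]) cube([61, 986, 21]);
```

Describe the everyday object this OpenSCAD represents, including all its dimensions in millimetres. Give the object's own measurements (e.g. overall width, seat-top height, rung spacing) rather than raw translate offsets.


A bed frame 2059 mm long (x) by 986 mm wide (y). Four 74×74 mm corner posts, 493 mm tall, at the corners of the footprint. Four rails of 34 mm thickness and 181 mm height run between adjacent posts with their undersides at z = 248 mm, their outer faces flush with the outside of the frame (the two x-running rails run between the posts' inner faces; the two y-running rails run between the posts' inner faces). 14 slats, each 61 mm wide (x) and 21 mm thick, lie across the top of the two x-running rails, running the full 986 mm width of the frame in y; along x they sit between the end posts with a 70 mm gap after the −x posts and between neighbouring slats, leaving 77 mm before the +x posts.


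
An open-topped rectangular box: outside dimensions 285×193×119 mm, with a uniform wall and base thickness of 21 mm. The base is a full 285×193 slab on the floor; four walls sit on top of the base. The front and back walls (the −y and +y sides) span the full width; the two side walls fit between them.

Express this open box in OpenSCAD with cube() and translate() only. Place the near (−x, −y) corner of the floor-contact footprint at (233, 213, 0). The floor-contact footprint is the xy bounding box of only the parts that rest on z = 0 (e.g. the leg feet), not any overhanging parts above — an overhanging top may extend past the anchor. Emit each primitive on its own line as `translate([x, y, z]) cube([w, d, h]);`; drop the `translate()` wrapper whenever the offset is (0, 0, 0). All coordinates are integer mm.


translate([233, 213, 0]) cube([285, 193, 21]);
translate([233, 213, 21]) cube([285, 21, 98]);
translate([233, 385, 21]) cube([285, 21, 98]);
translate([233, 234, 21]) cube([21, 151, 98]);
translate([497, 234, 21]) cube([21, 151, 98]);


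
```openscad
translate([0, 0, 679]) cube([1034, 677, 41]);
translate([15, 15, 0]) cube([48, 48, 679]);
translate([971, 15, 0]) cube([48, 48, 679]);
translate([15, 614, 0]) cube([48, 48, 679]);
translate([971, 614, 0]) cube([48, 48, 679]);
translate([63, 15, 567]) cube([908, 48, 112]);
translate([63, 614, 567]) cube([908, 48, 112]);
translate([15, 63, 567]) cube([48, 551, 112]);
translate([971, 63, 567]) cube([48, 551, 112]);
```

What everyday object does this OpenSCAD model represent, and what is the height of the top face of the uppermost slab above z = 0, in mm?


A table. The table height is 720 mm.

A 1034×677×41 slab sits at z = 679 on four 48 mm square posts — a table. The top surface is at 679 + 41 = 720 mm.


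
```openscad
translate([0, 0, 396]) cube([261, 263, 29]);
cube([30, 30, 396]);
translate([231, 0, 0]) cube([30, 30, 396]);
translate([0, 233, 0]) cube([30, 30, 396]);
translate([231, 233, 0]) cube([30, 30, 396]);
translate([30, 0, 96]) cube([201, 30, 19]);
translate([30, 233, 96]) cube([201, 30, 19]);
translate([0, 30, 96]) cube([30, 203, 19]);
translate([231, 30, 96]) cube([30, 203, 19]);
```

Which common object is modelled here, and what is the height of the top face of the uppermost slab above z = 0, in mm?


A stool. The seat height is 425 mm.

A 261×263×29 slab at z = 396 on four corner posts — a stool. The seat top is 396 + 29 = 425 mm.


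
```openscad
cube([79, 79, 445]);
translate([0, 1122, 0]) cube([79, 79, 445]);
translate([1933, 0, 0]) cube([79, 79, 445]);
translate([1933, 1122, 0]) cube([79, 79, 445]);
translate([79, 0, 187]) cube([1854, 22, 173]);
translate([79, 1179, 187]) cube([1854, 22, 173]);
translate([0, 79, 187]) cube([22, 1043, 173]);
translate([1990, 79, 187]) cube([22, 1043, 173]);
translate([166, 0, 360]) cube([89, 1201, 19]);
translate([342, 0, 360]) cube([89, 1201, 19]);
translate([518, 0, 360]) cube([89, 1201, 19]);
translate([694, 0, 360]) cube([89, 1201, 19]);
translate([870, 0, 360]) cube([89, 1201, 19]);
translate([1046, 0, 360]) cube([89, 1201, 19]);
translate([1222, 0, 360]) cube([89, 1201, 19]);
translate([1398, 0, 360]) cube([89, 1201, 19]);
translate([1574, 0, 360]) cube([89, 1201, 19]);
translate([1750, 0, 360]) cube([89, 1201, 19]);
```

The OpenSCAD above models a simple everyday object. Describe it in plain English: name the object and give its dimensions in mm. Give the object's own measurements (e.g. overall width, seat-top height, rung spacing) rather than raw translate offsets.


A bed frame 2012 mm long (x) by 1201 mm wide (y). Four 79×79 mm corner posts, 445 mm tall, at the corners of the footprint. Four rails of 22 mm thickness and 173 mm height run between adjacent posts with their undersides at z = 187 mm, their outer faces flush with the outside of the frame (the two x-running rails run between the posts' inner faces; the two y-running rails run between the posts' inner faces). 10 slats, each 89 mm wide (x) and 19 mm thick, lie across the top of the two x-running rails, running the full 1201 mm width of the frame in y; along x they sit between the end posts with a 87 mm gap after the −x posts and between neighbouring slats, leaving 94 mm before the +x posts.


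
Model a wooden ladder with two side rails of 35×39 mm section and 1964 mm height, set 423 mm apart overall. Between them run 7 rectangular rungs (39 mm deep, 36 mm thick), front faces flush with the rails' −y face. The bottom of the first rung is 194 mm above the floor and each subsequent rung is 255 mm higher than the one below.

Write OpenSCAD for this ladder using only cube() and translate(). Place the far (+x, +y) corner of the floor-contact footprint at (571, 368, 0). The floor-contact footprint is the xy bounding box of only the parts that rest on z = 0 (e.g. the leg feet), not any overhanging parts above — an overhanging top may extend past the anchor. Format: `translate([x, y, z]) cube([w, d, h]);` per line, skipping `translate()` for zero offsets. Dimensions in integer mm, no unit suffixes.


translate([148, 329, 0]) cube([35, 39, 1964]);
translate([536, 329, 0]) cube([35, 39, 1964]);
translate([183, 329, 194]) cube([353, 39, 36]);
translate([183, 329, 449]) cube([353, 39, 36]);
translate([183, 329, 704]) cube([353, 39, 36]);
translate([183, 329, 959]) cube([353, 39, 36]);
translate([183, 329, 1214]) cube([353, 39, 36]);
translate([183, 329, 1469]) cube([353, 39, 36]);
translate([183, 329, 1724]) cube([353, 39, 36]);


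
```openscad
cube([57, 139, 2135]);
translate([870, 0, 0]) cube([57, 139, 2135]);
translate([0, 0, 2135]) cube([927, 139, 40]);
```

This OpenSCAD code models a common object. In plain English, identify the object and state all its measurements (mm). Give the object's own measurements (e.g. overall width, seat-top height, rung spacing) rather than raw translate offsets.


A door frame. The clear opening is 813 mm wide and 2135 mm high. Two 57 mm wide jambs, 139 mm deep, stand either side of the opening from the floor to the top of the opening. A 40 mm thick head sits across the top of both jambs, spanning the full outside width of the frame.


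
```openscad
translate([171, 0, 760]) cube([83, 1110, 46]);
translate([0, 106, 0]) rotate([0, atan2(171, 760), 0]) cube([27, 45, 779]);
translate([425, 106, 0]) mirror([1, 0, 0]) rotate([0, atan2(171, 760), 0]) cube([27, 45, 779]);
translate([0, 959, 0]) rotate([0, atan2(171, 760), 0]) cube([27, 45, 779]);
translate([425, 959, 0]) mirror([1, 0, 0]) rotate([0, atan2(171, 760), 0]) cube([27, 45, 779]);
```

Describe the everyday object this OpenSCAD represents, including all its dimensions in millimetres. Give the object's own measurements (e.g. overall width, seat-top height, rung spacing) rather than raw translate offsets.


A sawhorse. A 83×1110×46 mm beam (x, y, z) sits on two A-frame leg pairs. Each pair is two raked legs of 27×45 mm section (45 mm along y) splaying symmetrically in x. Each leg rises 760 mm vertically over 171 mm of horizontal reach and is 779 mm long along its own axis. Every leg's outer bottom edge rests on the floor and its outer top edge meets a bottom edge of the beam — the left legs (tilting toward +x) meet the beam's −x bottom edge, the right legs (their mirror images, tilting toward −x) meet its +x bottom edge — so the leg tops tuck under the beam, the beam's underside is 760 mm above the floor, and the feet are 425 mm apart outside-to-outside with the beam centred between them. The two leg pairs are set in 106 mm from either end of the beam.


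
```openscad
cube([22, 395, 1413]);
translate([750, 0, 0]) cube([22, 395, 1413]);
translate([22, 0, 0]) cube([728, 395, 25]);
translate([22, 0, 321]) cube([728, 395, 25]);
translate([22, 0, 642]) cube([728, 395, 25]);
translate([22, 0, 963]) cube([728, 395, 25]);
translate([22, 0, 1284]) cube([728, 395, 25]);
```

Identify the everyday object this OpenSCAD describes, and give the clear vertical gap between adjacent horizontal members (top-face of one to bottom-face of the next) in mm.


A bookshelf. The clear shelf gap is 296 mm.

Two tall side panels with 5 horizontal boards between them — a bookshelf. The first two shelf undersides are at z = 0 and z = 321; with shelf thickness 25, the clear gap is 321 − 0 − 25 = 296 mm.


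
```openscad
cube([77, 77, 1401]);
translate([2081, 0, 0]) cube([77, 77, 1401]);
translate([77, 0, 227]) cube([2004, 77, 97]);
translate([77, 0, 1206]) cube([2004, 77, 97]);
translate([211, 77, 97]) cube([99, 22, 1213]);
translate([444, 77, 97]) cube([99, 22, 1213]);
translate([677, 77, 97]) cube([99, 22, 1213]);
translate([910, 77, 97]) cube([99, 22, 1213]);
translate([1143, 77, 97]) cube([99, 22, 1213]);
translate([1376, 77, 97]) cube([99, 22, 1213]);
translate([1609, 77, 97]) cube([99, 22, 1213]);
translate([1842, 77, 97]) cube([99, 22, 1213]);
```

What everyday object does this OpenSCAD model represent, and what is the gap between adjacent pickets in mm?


A fence section. The picket gap is 134 mm.

Two posts, two rails, 8 pickets — a fence section. Span 2004 mm holds 8 pickets of 99 mm with 9 equal gaps: ⌊(2004 − 8·99) / 9⌋ = 134 mm.


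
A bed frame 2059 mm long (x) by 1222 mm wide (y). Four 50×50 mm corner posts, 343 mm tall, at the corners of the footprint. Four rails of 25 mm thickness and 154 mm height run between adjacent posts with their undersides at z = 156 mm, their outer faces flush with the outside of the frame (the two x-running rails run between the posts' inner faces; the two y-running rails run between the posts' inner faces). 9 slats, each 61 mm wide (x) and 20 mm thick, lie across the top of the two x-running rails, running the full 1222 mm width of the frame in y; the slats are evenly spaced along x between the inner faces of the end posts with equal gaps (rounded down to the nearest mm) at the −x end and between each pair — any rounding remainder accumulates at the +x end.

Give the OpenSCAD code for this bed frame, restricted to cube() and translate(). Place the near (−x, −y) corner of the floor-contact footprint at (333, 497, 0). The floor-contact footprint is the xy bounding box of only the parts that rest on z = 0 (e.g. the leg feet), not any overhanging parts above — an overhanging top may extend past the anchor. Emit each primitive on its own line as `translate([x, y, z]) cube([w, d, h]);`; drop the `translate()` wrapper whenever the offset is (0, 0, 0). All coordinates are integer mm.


translate([333, 497, 0]) cube([50, 50, 343]);
translate([333, 1669, 0]) cube([50, 50, 343]);
translate([2342, 497, 0]) cube([50, 50, 343]);
translate([2342, 1669, 0]) cube([50, 50, 343]);
translate([383, 497, 156]) cube([1959, 25, 154]);
translate([383, 1694, 156]) cube([1959, 25, 154]);
translate([333, 547, 156]) cube([25, 1122, 154]);
translate([2367, 547, 156]) cube([25, 1122, 154]);
translate([524, 497, 310]) cube([61, 1222, 20]);
translate([726, 497, 310]) cube([61, 1222, 20]);
translate([928, 497, 310]) cube([61, 1222, 20]);
translate([1130, 497, 310]) cube([61, 1222, 20]);
translate([1332, 497, 310]) cube([61, 1222, 20]);
translate([1534, 497, 310]) cube([61, 1222, 20]);
translate([1736, 497, 310]) cube([61, 1222, 20]);
translate([1938, 497, 310]) cube([61, 1222, 20]);
translate([2140, 497, 310]) cube([61, 1222, 20]);


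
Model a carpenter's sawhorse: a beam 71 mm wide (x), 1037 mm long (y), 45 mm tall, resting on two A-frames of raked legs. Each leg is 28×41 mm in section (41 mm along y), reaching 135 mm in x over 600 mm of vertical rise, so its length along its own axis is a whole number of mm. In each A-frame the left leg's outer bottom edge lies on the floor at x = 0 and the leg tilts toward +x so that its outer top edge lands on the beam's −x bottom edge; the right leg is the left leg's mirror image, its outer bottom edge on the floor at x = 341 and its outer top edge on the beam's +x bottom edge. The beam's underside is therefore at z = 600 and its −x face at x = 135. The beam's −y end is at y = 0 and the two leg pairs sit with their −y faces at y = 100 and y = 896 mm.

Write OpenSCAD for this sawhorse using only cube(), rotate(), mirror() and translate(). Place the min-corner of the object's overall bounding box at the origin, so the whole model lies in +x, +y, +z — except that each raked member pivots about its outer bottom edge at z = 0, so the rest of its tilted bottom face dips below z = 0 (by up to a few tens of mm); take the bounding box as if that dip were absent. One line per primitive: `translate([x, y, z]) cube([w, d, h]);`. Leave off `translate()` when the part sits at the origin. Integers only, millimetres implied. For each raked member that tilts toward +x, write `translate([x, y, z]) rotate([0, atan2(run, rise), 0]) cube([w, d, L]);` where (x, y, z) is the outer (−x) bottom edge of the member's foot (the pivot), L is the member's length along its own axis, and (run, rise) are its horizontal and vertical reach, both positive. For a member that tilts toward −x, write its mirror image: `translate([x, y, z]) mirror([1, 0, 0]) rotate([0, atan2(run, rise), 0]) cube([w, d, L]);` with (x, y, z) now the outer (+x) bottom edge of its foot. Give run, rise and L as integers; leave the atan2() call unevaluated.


translate([135, 0, 600]) cube([71, 1037, 45]);
translate([0, 100, 0]) rotate([0, atan2(135, 600), 0]) cube([28, 41, 615]);
translate([341, 100, 0]) mirror([1, 0, 0]) rotate([0, atan2(135, 600), 0]) cube([28, 41, 615]);
translate([0, 896, 0]) rotate([0, atan2(135, 600), 0]) cube([28, 41, 615]);
translate([341, 896, 0]) mirror([1, 0, 0]) rotate([0, atan2(135, 600), 0]) cube([28, 41, 615]);


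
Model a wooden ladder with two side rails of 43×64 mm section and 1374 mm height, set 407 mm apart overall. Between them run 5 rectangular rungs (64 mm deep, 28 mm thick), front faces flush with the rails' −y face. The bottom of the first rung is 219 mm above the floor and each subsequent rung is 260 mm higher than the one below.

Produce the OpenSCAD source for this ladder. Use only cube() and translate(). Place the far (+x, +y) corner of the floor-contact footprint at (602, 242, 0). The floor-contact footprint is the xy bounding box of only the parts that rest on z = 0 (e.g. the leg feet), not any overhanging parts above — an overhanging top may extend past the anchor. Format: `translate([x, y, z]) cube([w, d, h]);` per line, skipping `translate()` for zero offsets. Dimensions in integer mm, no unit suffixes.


translate([195, 178, 0]) cube([43, 64, 1374]);
translate([559, 178, 0]) cube([43, 64, 1374]);
translate([238, 178, 219]) cube([321, 64, 28]);
translate([238, 178, 479]) cube([321, 64, 28]);
translate([238, 178, 739]) cube([321, 64, 28]);
translate([238, 178, 999]) cube([321, 64, 28]);
translate([238, 178, 1259]) cube([321, 64, 28]);


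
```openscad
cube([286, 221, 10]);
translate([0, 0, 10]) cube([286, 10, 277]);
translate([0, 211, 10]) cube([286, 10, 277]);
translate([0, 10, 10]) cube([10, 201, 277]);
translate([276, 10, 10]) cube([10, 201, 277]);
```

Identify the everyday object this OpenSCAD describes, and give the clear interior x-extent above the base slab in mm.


An open box. The internal width is 266 mm.

A 286×221 base slab with four walls standing on it — an open box. The base is 286 mm wide and the walls are 10 mm thick, so the internal width is 286 − 2 × 10 = 266 mm.


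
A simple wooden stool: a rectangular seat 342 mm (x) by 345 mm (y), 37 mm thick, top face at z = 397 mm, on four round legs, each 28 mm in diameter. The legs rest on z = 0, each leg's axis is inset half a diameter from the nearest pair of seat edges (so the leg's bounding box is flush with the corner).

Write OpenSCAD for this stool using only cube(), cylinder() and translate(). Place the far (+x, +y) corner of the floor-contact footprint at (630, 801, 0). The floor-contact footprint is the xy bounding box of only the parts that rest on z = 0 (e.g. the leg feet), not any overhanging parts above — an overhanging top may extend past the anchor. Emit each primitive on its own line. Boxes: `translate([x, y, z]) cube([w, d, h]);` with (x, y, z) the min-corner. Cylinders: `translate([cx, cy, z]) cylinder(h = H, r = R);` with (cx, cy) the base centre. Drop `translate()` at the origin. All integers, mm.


// leg_h = 397 - 37 = 360
translate([288, 456, 360]) cube([342, 345, 37]);
translate([302, 470, 0]) cylinder(h = 360, r = 14);
translate([616, 470, 0]) cylinder(h = 360, r = 14);
translate([302, 787, 0]) cylinder(h = 360, r = 14);
translate([616, 787, 0]) cylinder(h = 360, r = 14);


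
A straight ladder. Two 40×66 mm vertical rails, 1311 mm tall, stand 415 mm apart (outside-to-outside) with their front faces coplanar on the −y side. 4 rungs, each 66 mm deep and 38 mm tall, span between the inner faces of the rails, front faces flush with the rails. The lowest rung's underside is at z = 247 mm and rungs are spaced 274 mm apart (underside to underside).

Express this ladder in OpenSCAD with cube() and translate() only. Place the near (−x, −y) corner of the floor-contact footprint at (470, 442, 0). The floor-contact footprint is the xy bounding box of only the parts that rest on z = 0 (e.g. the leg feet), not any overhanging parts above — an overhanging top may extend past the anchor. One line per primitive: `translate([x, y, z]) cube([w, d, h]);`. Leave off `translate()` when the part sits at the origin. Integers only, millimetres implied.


// rung span = 415 - 2*40 = 335
// rung[k] z = 247 + k*274
translate([470, 442, 0]) cube([40, 66, 1311]);
translate([845, 442, 0]) cube([40, 66, 1311]);
translate([510, 442, 247]) cube([335, 66, 38]);
translate([510, 442, 521]) cube([335, 66, 38]);
translate([510, 442, 795]) cube([335, 66, 38]);
translate([510, 442, 1069]) cube([335, 66, 38]);


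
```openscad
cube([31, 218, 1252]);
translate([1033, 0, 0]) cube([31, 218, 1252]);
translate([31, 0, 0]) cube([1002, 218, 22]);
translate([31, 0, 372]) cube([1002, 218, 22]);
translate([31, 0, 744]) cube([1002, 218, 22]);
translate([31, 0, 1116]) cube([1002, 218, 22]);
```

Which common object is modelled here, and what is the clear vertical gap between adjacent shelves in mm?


A bookshelf. The clear shelf gap is 350 mm.

Two tall side panels with 4 horizontal boards between them — a bookshelf. The first two shelf undersides are at z = 0 and z = 372; with shelf thickness 22, the clear gap is 372 − 0 − 22 = 350 mm.


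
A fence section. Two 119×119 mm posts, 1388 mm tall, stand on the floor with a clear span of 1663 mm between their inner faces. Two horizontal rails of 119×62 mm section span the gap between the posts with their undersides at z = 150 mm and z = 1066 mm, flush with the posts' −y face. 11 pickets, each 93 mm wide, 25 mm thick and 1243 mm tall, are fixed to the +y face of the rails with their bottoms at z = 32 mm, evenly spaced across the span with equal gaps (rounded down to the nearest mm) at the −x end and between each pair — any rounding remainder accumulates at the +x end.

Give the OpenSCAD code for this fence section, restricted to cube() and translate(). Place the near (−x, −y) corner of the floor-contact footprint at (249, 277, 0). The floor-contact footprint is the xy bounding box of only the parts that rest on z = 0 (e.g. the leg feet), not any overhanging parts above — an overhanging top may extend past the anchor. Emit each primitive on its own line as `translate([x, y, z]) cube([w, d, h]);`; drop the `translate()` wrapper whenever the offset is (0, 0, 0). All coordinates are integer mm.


translate([249, 277, 0]) cube([119, 119, 1388]);
translate([2031, 277, 0]) cube([119, 119, 1388]);
translate([368, 277, 150]) cube([1663, 119, 62]);
translate([368, 277, 1066]) cube([1663, 119, 62]);
translate([421, 396, 32]) cube([93, 25, 1243]);
translate([567, 396, 32]) cube([93, 25, 1243]);
translate([713, 396, 32]) cube([93, 25, 1243]);
translate([859, 396, 32]) cube([93, 25, 1243]);
translate([1005, 396, 32]) cube([93, 25, 1243]);
translate([1151, 396, 32]) cube([93, 25, 1243]);
translate([1297, 396, 32]) cube([93, 25, 1243]);
translate([1443, 396, 32]) cube([93, 25, 1243]);
translate([1589, 396, 32]) cube([93, 25, 1243]);
translate([1735, 396, 32]) cube([93, 25, 1243]);
translate([1881, 396, 32]) cube([93, 25, 1243]);


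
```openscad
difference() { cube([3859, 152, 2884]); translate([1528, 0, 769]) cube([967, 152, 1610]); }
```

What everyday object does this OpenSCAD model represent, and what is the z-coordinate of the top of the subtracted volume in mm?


A wall with a window opening. The window head height is 2379 mm.

A wall with a rectangular opening subtracted — a window. Sill at z = 769, opening 1610 mm tall, so the head is at 769 + 1610 = 2379 mm.


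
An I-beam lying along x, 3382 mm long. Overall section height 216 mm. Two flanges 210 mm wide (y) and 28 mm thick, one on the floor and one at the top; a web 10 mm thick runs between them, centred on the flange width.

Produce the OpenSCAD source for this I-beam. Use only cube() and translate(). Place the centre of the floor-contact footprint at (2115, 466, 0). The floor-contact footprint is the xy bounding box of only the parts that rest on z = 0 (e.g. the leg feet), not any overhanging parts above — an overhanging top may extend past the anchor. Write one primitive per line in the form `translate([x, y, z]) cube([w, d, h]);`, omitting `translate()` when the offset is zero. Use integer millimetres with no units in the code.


translate([424, 361, 0]) cube([3382, 210, 28]);
translate([424, 461, 28]) cube([3382, 10, 160]);
translate([424, 361, 188]) cube([3382, 210, 28]);


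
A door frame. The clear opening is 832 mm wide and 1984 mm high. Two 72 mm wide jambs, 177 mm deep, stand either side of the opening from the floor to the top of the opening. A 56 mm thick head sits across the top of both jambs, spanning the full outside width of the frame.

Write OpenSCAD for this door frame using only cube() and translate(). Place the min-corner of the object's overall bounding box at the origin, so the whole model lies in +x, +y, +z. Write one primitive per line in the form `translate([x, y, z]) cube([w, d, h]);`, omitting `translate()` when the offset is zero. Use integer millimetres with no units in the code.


cube([72, 177, 1984]);
translate([904, 0, 0]) cube([72, 177, 1984]);
translate([0, 0, 1984]) cube([976, 177, 56]);


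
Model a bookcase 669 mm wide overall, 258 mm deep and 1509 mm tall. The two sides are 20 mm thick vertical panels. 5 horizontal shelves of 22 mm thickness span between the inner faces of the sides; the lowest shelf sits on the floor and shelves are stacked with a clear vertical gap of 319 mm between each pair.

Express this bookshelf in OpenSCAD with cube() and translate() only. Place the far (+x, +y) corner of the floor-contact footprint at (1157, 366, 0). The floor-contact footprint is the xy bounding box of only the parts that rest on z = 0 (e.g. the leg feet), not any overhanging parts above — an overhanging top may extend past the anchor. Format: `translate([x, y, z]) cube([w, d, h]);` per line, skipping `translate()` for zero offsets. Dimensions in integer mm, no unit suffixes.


translate([488, 108, 0]) cube([20, 258, 1509]);
translate([1137, 108, 0]) cube([20, 258, 1509]);
translate([508, 108, 0]) cube([629, 258, 22]);
translate([508, 108, 341]) cube([629, 258, 22]);
translate([508, 108, 682]) cube([629, 258, 22]);
translate([508, 108, 1023]) cube([629, 258, 22]);
translate([508, 108, 1364]) cube([629, 258, 22]);


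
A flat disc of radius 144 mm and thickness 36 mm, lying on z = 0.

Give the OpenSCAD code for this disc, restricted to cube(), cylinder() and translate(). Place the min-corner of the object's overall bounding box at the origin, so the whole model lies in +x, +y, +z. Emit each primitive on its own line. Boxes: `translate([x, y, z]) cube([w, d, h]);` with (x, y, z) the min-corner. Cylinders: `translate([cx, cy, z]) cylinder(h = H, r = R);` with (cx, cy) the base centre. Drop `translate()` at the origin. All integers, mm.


translate([144, 144, 0]) cylinder(h = 36, r = 144);


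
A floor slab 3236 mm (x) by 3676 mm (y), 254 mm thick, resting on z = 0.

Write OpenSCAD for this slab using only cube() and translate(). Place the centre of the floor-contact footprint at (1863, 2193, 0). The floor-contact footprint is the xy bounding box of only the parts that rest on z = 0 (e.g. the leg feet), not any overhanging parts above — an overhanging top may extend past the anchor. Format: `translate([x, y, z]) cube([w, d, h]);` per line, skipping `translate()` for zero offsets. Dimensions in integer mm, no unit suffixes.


translate([245, 355, 0]) cube([3236, 3676, 254]);


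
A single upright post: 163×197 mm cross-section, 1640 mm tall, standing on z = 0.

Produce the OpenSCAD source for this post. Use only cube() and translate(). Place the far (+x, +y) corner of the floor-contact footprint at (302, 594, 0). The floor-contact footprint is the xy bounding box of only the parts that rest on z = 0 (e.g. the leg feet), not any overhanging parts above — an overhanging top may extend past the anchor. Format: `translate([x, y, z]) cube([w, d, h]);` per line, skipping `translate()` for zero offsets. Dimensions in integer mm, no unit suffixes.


translate([139, 397, 0]) cube([163, 197, 1640]);


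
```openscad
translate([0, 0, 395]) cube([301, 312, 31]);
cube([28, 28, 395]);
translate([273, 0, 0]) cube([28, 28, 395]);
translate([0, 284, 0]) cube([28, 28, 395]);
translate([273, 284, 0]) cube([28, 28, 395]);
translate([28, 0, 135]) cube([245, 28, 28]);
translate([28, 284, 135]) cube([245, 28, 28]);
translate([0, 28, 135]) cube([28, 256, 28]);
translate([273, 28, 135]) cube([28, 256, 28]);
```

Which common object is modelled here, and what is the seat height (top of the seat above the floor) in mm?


A stool. The seat height is 426 mm.

A 301×312×31 slab at z = 395 on four corner posts — a stool. The seat top is 395 + 31 = 426 mm.


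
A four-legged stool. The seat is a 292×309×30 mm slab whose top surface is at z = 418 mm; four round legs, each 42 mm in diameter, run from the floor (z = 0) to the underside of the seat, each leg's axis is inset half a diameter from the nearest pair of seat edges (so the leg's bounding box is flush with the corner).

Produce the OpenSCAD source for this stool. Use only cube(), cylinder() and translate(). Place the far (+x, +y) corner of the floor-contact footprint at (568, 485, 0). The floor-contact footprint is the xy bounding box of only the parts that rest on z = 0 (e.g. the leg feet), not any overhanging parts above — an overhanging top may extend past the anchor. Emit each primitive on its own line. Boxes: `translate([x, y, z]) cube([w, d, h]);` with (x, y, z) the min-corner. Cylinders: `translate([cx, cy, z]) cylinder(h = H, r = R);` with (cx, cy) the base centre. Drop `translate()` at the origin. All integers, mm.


translate([276, 176, 388]) cube([292, 309, 30]);
translate([297, 197, 0]) cylinder(h = 388, r = 21);
translate([547, 197, 0]) cylinder(h = 388, r = 21);
translate([297, 464, 0]) cylinder(h = 388, r = 21);
translate([547, 464, 0]) cylinder(h = 388, r = 21);


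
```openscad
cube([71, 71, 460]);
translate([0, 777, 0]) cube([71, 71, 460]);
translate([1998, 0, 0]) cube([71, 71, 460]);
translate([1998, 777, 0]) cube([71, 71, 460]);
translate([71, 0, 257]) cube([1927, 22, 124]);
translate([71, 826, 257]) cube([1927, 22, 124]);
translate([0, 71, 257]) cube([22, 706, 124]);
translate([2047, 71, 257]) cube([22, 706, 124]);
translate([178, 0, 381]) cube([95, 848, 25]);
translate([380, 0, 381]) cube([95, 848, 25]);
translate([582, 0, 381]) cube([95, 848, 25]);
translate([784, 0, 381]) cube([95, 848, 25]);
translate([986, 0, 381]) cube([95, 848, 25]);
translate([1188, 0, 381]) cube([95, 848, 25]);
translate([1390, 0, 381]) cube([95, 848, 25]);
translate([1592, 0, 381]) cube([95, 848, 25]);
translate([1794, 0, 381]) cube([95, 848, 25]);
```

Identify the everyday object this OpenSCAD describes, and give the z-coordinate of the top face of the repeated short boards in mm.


A bed frame. The slat-top height is 406 mm.

Four posts, four rails, and a row of slats — a bed frame. Slats sit on the rails at z = 257 + 124 = 381; with slat thickness 25, the top is 406 mm.


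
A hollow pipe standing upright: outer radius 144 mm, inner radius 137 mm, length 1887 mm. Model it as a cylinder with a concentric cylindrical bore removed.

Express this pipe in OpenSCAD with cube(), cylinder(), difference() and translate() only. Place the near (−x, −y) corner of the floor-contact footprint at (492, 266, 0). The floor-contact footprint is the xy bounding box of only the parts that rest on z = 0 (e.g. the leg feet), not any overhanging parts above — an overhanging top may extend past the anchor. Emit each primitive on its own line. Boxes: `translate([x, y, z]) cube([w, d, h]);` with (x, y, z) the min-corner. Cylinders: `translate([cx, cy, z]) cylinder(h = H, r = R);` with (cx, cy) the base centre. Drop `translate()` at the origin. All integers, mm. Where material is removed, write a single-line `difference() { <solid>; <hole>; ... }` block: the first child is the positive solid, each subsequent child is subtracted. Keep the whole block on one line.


difference() { translate([636, 410, 0]) cylinder(h = 1887, r = 144); translate([636, 410, 0]) cylinder(h = 1887, r = 137); }


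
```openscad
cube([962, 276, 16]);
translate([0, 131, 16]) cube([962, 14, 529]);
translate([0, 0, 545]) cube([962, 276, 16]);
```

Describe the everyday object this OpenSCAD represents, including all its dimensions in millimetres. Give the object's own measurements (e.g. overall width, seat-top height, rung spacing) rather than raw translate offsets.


An I-beam lying along x, 962 mm long. Overall section height 561 mm. Two flanges 276 mm wide (y) and 16 mm thick, one on the floor and one at the top; a web 14 mm thick runs between them, centred on the flange width.


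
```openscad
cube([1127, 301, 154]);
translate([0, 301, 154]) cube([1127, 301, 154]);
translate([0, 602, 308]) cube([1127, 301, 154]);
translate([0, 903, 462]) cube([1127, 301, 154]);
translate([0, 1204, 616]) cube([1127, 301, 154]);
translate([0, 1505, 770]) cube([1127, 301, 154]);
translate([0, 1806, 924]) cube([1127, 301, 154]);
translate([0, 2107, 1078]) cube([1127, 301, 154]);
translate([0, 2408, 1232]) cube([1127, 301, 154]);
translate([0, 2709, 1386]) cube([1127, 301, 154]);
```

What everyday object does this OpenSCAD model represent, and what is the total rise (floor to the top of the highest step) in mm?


A staircase. The total rise is 1540 mm.

10 identical blocks, each offset up and back from the previous — a staircase. Each step is 154 mm tall and there are 10 of them, so the total rise is 10 × 154 = 1540 mm.


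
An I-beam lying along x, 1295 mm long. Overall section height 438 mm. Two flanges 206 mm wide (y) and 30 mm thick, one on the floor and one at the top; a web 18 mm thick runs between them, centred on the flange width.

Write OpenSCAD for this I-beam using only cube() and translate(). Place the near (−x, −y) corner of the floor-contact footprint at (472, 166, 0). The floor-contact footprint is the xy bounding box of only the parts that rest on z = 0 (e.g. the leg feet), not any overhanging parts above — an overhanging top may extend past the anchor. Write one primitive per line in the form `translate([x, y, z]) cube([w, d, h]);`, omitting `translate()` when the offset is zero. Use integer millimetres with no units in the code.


translate([472, 166, 0]) cube([1295, 206, 30]);
translate([472, 260, 30]) cube([1295, 18, 378]);
translate([472, 166, 408]) cube([1295, 206, 30]);


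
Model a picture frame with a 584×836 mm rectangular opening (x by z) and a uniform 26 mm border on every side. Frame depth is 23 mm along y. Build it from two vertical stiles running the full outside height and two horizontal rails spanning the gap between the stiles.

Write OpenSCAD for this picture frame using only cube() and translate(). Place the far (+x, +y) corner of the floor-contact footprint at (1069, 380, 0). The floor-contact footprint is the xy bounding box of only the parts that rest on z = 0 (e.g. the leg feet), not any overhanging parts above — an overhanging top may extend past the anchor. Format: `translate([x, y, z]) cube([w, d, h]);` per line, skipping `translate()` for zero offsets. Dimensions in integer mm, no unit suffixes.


translate([433, 357, 0]) cube([26, 23, 888]);
translate([1043, 357, 0]) cube([26, 23, 888]);
translate([459, 357, 0]) cube([584, 23, 26]);
translate([459, 357, 862]) cube([584, 23, 26]);


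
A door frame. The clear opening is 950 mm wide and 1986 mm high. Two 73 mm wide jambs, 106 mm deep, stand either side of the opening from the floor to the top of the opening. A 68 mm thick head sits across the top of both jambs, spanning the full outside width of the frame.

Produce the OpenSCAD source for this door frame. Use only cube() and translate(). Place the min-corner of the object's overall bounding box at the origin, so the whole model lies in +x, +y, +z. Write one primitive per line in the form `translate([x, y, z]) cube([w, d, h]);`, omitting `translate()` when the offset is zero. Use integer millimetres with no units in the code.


cube([73, 106, 1986]);
translate([1023, 0, 0]) cube([73, 106, 1986]);
translate([0, 0, 1986]) cube([1096, 106, 68]);


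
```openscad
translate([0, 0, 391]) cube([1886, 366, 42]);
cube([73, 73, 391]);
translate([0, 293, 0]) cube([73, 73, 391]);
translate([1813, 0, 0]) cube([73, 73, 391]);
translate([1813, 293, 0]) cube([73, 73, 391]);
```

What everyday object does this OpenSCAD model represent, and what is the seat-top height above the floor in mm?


A bench. The seat-top height is 433 mm.

A long slab on four corner posts — a bench. The slab sits at z = 391 with thickness 42, so the top is 391 + 42 = 433 mm.


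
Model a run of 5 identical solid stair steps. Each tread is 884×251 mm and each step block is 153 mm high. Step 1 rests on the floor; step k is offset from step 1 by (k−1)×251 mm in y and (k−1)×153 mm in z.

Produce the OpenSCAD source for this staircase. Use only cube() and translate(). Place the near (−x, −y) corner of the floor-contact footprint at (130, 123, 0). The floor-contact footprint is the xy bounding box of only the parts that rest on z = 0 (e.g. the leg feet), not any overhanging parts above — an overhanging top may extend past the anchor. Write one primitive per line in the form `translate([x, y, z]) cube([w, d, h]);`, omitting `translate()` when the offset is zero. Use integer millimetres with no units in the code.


translate([130, 123, 0]) cube([884, 251, 153]);
translate([130, 374, 153]) cube([884, 251, 153]);
translate([130, 625, 306]) cube([884, 251, 153]);
translate([130, 876, 459]) cube([884, 251, 153]);
translate([130, 1127, 612]) cube([884, 251, 153]);


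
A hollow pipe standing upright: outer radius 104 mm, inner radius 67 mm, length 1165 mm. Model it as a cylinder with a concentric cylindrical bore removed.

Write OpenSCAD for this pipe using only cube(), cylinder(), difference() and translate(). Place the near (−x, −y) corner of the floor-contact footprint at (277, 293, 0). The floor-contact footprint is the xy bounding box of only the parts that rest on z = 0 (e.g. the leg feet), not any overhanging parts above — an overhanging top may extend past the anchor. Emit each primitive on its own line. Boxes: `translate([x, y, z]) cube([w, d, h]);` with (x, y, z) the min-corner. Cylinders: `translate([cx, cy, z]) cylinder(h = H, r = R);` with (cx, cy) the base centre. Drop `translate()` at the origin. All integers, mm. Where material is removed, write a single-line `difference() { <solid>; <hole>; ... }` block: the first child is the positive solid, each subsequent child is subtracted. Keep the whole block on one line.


difference() { translate([381, 397, 0]) cylinder(h = 1165, r = 104); translate([381, 397, 0]) cylinder(h = 1165, r = 67); }


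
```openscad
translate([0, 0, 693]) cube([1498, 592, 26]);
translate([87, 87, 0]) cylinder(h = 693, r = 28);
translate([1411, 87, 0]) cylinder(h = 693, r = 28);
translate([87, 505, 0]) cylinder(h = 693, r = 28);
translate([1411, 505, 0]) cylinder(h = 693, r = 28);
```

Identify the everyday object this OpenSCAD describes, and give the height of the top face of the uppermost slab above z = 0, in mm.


A table. The table height is 719 mm.

A 1498×592×26 slab sits at z = 693 on four Ø56 mm round legs — a table. The top surface is at 693 + 26 = 719 mm.


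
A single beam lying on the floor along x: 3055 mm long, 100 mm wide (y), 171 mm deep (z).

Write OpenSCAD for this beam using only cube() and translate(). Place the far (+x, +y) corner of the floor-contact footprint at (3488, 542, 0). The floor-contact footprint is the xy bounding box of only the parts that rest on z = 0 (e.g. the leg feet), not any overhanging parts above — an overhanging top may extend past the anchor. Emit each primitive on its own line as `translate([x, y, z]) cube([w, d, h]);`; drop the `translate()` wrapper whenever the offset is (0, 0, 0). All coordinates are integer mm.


translate([433, 442, 0]) cube([3055, 100, 171]);


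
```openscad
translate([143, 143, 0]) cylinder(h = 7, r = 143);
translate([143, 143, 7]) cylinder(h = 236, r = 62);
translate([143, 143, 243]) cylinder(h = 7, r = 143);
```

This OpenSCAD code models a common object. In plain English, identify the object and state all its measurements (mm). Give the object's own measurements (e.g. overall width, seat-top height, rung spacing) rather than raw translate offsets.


A spool: two coaxial disc flanges of radius 143 mm and thickness 7 mm, joined by a core cylinder of radius 62 mm and height 236 mm. The lower flange rests on z = 0 and the three cylinders share a vertical axis.


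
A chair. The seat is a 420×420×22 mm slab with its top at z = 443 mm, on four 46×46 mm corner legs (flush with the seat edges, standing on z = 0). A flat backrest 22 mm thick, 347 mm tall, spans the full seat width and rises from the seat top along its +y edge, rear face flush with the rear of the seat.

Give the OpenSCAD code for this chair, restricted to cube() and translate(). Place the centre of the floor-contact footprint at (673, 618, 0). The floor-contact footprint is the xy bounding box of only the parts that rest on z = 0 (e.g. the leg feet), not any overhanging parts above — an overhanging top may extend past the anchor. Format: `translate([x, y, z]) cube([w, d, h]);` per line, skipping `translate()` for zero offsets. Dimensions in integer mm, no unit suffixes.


translate([463, 408, 421]) cube([420, 420, 22]);
translate([463, 408, 0]) cube([46, 46, 421]);
translate([837, 408, 0]) cube([46, 46, 421]);
translate([463, 782, 0]) cube([46, 46, 421]);
translate([837, 782, 0]) cube([46, 46, 421]);
translate([463, 806, 443]) cube([420, 22, 347]);
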